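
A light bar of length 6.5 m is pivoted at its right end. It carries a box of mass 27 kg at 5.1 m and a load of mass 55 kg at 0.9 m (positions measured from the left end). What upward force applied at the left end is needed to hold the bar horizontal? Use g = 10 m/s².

Take moments about the right end.
Box: 27 × 10 = 270 N down at 5.1 m → arm 1.4 m, τ = 270 × 1.4 = 378 N·m counterclockwise.
Load: 55 × 10 = 550 N down at 0.9 m → arm 5.6 m, τ = 550 × 5.6 = 3080 N·m counterclockwise.
Net moment of the loads = 3458 N·m counterclockwise.
The upward force F acts at the left end, arm 6.5 m, giving F × 6.5 clockwise.
Setting net torque to zero: F × 6.5 = 3458 → F = 3458 / 6.5 = 532 N.

F ≈ 532 N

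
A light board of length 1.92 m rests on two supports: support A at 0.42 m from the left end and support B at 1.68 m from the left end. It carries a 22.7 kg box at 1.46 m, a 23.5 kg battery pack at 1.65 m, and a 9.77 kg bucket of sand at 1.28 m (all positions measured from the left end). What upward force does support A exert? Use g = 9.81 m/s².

Choose support B as the axis so its reaction then has zero moment arm.
Box: 22.7 × 9.81 = 222.7 N down at 1.46 m → arm 0.22 m, τ = 222.7 × 0.22 = 48.99 N·m counterclockwise.
Battery pack: 23.5 × 9.81 = 230.5 N down at 1.65 m → arm 0.03 m, τ = 230.5 × 0.03 = 6.915 N·m counterclockwise.
Bucket of sand: 9.77 × 9.81 = 95.84 N down at 1.28 m → arm 0.4 m, τ = 95.84 × 0.4 = 38.34 N·m counterclockwise.
Net load moment about support B = 94.25 N·m counterclockwise.
Reaction R at support A is upward at 0.42 m, arm 1.26 m → moment R × 1.26 clockwise.
Στ = 0 ⇒ R × 1.26 = 94.25 ⇒ R = 74.8 N.

R_A ≈ 74.8 N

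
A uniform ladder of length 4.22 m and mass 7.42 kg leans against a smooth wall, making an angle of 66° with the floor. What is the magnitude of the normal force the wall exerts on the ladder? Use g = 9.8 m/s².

N_wall ≈ 16.2 N

Sum moments about the foot of the ladder (the floor normal and friction both act there and drop out).
Ladder weight 7.42×9.8 = 72.72 N acts at 2.11 m along the ladder; its horizontal arm is 2.11·cos66° = 0.8582 m → τ = 62.41 N·m clockwise.
Wall normal N acts horizontally at the top; its moment arm is the height L sinθ = 4.22·sin66° = 3.855 m, counterclockwise.
Setting net torque to zero: N × 3.855 = 62.41 → N = 16.2 N.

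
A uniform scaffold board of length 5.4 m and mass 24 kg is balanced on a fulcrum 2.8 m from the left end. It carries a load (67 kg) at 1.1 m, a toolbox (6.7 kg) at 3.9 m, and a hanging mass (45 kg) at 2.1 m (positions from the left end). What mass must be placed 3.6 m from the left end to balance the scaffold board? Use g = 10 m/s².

Sum moments about the fulcrum (at 2.8 m from the left end) (the support reaction has zero arm there).
Beam weight: 24 × 10 = 240 N down at 2.7 m → arm 0.1 m, τ = 240 × 0.1 = 24 N·m counterclockwise.
Load: 67 × 10 = 670 N down at 1.1 m → arm 1.7 m, τ = 670 × 1.7 = 1139 N·m counterclockwise.
Toolbox: 6.7 × 10 = 67 N down at 3.9 m → arm 1.1 m, τ = 67 × 1.1 = 73.7 N·m clockwise.
Hanging mass: 45 × 10 = 450 N down at 2.1 m → arm 0.7 m, τ = 450 × 0.7 = 315 N·m counterclockwise.
Net moment of known loads = 1404 N·m counterclockwise.
An unknown mass m at 3.6 m has arm 0.8 m; its moment is m·g·0.8 clockwise.
Στ = 0 ⇒ m × 10 × 0.8 = 1404 ⇒ m = 1404 / (10 × 0.8) = 176 kg.

m ≈ 176 kg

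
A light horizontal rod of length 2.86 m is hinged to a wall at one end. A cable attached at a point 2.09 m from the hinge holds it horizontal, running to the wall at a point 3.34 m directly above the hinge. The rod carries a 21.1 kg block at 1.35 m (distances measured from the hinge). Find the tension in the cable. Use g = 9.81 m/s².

Sum moments about the hinge (the unknown hinge reaction has zero arm there).
Block: 21.1 × 9.81 = 207 N down at 1.35 m → arm 1.35 m, τ = 207 × 1.35 = 279.5 N·m clockwise.
Total clockwise load moment = 279.5 N·m.
The cable tension T acts at 2.09 m; only its component perpendicular to the rod, T sinθ, produces torque. sinθ = h/√(h²+d²) = 3.34/√(3.34²+2.09²) = 0.8477.
Balancing moments: T × 2.09 × 0.8477 = 279.5, giving T = 279.5 / 1.772 = 158 N.

T ≈ 158 N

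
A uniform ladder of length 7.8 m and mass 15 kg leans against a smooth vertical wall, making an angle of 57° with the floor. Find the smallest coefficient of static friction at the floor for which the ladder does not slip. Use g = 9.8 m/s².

μ_min ≈ 0.325

Taking torques about the foot of the ladder:
Ladder weight 15×9.8 = 147 N acts at 3.9 m along the ladder; its horizontal arm is 3.9·cos57° = 2.124 m → τ = 312.2 N·m clockwise.
Wall normal N acts horizontally at the top; its moment arm is the height L sinθ = 7.8·sin57° = 6.542 m, counterclockwise.
Balancing moments: N × 6.542 = 312.2, giving N = 47.72 N.
ΣFx = 0 ⇒ f = N_wall = 47.72 N. ΣFy = 0 ⇒ N_floor = 147 N.
μ_min = f / N_floor = 47.72 / 147 = 0.325.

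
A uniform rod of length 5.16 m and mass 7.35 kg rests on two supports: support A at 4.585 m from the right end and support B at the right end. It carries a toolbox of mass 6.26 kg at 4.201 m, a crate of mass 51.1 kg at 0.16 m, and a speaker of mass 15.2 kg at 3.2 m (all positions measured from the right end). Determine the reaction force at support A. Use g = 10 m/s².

R_A ≈ 223 N

Take moments about support B.
Beam weight: 7.35 × 10 = 73.5 N down at 2.58 m → arm 2.58 m, τ = 73.5 × 2.58 = 189.6 N·m counterclockwise.
Toolbox: 6.26 × 10 = 62.6 N down at 4.201 m → arm 4.201 m, τ = 62.6 × 4.201 = 263 N·m counterclockwise.
Crate: 51.1 × 10 = 511 N down at 0.16 m → arm 0.16 m, τ = 511 × 0.16 = 81.76 N·m counterclockwise.
Speaker: 15.2 × 10 = 152 N down at 3.2 m → arm 3.2 m, τ = 152 × 3.2 = 486.4 N·m counterclockwise.
Net load moment about support B = 1021 N·m counterclockwise.
Reaction R at support A is upward at 4.585 m, arm 4.585 m → moment R × 4.585 clockwise.
Balancing moments: R × 4.585 = 1021, giving R = 223 N.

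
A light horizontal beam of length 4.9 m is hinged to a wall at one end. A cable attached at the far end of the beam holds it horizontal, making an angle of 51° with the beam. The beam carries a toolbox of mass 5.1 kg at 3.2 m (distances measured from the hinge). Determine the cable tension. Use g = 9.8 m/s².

About the hinge:
Toolbox: 5.1 × 9.8 = 49.98 N down at 3.2 m → arm 3.2 m, τ = 49.98 × 3.2 = 159.9 N·m clockwise.
Total clockwise load moment = 159.9 N·m.
The cable tension T acts at 4.9 m; only its component perpendicular to the beam, T sinθ, produces torque. sin 51° = 0.7771.
Balancing moments: T × 4.9 × 0.7771 = 159.9, giving T = 159.9 / 3.808 = 42 N.

T ≈ 42 N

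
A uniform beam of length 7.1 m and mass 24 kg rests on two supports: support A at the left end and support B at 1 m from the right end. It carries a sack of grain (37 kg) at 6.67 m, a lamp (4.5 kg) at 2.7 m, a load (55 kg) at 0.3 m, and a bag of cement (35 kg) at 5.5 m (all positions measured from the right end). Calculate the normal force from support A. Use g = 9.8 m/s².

Taking torques about support B:
Beam weight: 24 × 9.8 = 235.2 N down at 3.55 m → arm 2.55 m, τ = 235.2 × 2.55 = 599.8 N·m counterclockwise.
Sack of grain: 37 × 9.8 = 362.6 N down at 6.67 m → arm 5.67 m, τ = 362.6 × 5.67 = 2056 N·m counterclockwise.
Lamp: 4.5 × 9.8 = 44.1 N down at 2.7 m → arm 1.7 m, τ = 44.1 × 1.7 = 74.97 N·m counterclockwise.
Load: 55 × 9.8 = 539 N down at 0.3 m → arm 0.7 m, τ = 539 × 0.7 = 377.3 N·m clockwise.
Bag of cement: 35 × 9.8 = 343 N down at 5.5 m → arm 4.5 m, τ = 343 × 4.5 = 1544 N·m counterclockwise.
Net load moment about support B = 3897 N·m counterclockwise.
Reaction R at support A is upward at 7.1 m, arm 6.1 m → moment R × 6.1 clockwise.
Balancing moments: R × 6.1 = 3897, giving R = 639 N.

R_A ≈ 639 N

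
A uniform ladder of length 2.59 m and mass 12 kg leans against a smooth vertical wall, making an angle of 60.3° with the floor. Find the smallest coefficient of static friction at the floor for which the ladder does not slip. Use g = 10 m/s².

μ_min ≈ 0.285

About the foot of the ladder:
Ladder weight 12×10 = 120 N acts at 1.295 m along the ladder; its horizontal arm is 1.295·cos60.3° = 0.6416 m → τ = 76.99 N·m clockwise.
Wall normal N acts horizontally at the top; its moment arm is the height L sinθ = 2.59·sin60.3° = 2.25 m, counterclockwise.
Στ = 0 ⇒ N × 2.25 = 76.99 ⇒ N = 34.22 N.
ΣFx = 0 ⇒ f = N_wall = 34.22 N. ΣFy = 0 ⇒ N_floor = 120 N.
μ_min = f / N_floor = 34.22 / 120 = 0.285.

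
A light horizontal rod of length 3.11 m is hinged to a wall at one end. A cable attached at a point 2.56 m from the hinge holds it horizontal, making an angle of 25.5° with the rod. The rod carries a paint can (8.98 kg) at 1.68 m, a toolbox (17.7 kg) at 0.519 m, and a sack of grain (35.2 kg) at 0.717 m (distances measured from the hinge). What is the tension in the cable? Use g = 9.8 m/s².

T ≈ 440 N

Sum moments about the hinge (the unknown hinge reaction has zero arm there).
Paint can: 8.98 × 9.8 = 88 N down at 1.68 m → arm 1.68 m, τ = 88 × 1.68 = 147.8 N·m clockwise.
Toolbox: 17.7 × 9.8 = 173.5 N down at 0.519 m → arm 0.519 m, τ = 173.5 × 0.519 = 90.05 N·m clockwise.
Sack of grain: 35.2 × 9.8 = 345 N down at 0.717 m → arm 0.717 m, τ = 345 × 0.717 = 247.4 N·m clockwise.
Total clockwise load moment = 485.2 N·m.
The cable tension T acts at 2.56 m; only its component perpendicular to the rod, T sinθ, produces torque. sin 25.5° = 0.4305.
For rotational equilibrium, T × 2.56 × 0.4305 = 485.2, so T = 485.2 / 1.102 = 440 N.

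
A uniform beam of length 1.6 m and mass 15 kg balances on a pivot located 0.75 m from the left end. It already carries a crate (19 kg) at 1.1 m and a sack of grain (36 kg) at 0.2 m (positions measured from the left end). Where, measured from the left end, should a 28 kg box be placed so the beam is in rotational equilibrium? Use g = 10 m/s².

x ≈ 1.19 m from the left end

Take moments about the pivot (at 0.75 m from the left end).
Beam weight: 15 × 10 = 150 N down at 0.8 m → arm 0.05 m, τ = 150 × 0.05 = 7.5 N·m clockwise.
Crate: 19 × 10 = 190 N down at 1.1 m → arm 0.35 m, τ = 190 × 0.35 = 66.5 N·m clockwise.
Sack of grain: 36 × 10 = 360 N down at 0.2 m → arm 0.55 m, τ = 360 × 0.55 = 198 N·m counterclockwise.
Net moment of existing loads = 124 N·m counterclockwise.
The box weighs 28 × 10 = 280 N and must supply an equal clockwise moment, so its lever arm about the pivot is 124 / 280 = 0.443 m.
That puts it at 0.75 + 0.443 = 1.19 m from the left end.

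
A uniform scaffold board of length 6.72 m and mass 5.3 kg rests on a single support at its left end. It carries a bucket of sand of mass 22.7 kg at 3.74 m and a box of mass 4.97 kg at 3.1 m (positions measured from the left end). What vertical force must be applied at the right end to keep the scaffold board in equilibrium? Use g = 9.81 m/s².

F ≈ 172 N

Taking torques about the left end:
Beam weight: 5.3 × 9.81 = 51.99 N down at 3.36 m → arm 3.36 m, τ = 51.99 × 3.36 = 174.7 N·m clockwise.
Bucket of sand: 22.7 × 9.81 = 222.7 N down at 3.74 m → arm 3.74 m, τ = 222.7 × 3.74 = 832.9 N·m clockwise.
Box: 4.97 × 9.81 = 48.76 N down at 3.1 m → arm 3.1 m, τ = 48.76 × 3.1 = 151.2 N·m clockwise.
Net moment of the loads = 1159 N·m clockwise.
The upward force F acts at the right end, arm 6.72 m, giving F × 6.72 counterclockwise.
Balancing moments: F × 6.72 = 1159, giving F = 1159 / 6.72 = 172 N.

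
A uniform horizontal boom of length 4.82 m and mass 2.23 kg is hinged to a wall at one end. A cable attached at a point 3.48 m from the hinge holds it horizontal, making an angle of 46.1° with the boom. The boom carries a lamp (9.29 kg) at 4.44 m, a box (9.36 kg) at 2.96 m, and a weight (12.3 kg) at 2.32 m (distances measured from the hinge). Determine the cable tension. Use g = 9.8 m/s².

Taking torques about the hinge:
Beam weight: 2.23 × 9.8 = 21.85 N down at 2.41 m → arm 2.41 m, τ = 21.85 × 2.41 = 52.66 N·m clockwise.
Lamp: 9.29 × 9.8 = 91.04 N down at 4.44 m → arm 4.44 m, τ = 91.04 × 4.44 = 404.2 N·m clockwise.
Box: 9.36 × 9.8 = 91.73 N down at 2.96 m → arm 2.96 m, τ = 91.73 × 2.96 = 271.5 N·m clockwise.
Weight: 12.3 × 9.8 = 120.5 N down at 2.32 m → arm 2.32 m, τ = 120.5 × 2.32 = 279.6 N·m clockwise.
Total clockwise load moment = 1008 N·m.
The cable tension T acts at 3.48 m; only its component perpendicular to the boom, T sinθ, produces torque. sin 46.1° = 0.7206.
Balancing moments: T × 3.48 × 0.7206 = 1008, giving T = 1008 / 2.508 = 402 N.

T ≈ 402 N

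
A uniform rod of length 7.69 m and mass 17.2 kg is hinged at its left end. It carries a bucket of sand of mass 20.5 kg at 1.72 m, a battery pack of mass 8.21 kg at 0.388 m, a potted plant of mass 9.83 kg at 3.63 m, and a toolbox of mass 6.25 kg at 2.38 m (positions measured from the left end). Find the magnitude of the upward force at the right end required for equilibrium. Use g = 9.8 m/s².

F ≈ 198 N

Choose the left end as the axis so the unknown pivot reaction has zero arm there.
Beam weight: 17.2 × 9.8 = 168.6 N down at 3.845 m → arm 3.845 m, τ = 168.6 × 3.845 = 648.3 N·m clockwise.
Bucket of sand: 20.5 × 9.8 = 200.9 N down at 1.72 m → arm 1.72 m, τ = 200.9 × 1.72 = 345.5 N·m clockwise.
Battery pack: 8.21 × 9.8 = 80.46 N down at 0.388 m → arm 0.388 m, τ = 80.46 × 0.388 = 31.22 N·m clockwise.
Potted plant: 9.83 × 9.8 = 96.33 N down at 3.63 m → arm 3.63 m, τ = 96.33 × 3.63 = 349.7 N·m clockwise.
Toolbox: 6.25 × 9.8 = 61.25 N down at 2.38 m → arm 2.38 m, τ = 61.25 × 2.38 = 145.8 N·m clockwise.
Net moment of the loads = 1521 N·m clockwise.
The upward force F acts at the right end, arm 7.69 m, giving F × 7.69 counterclockwise.
Στ = 0 ⇒ F × 7.69 = 1521 ⇒ F = 1521 / 7.69 = 198 N.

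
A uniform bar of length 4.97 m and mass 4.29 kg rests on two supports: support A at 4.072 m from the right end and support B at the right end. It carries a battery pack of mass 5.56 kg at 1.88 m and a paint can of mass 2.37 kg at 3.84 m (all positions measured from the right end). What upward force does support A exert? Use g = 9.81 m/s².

Take moments about support B.
Beam weight: 4.29 × 9.81 = 42.08 N down at 2.485 m → arm 2.485 m, τ = 42.08 × 2.485 = 104.6 N·m counterclockwise.
Battery pack: 5.56 × 9.81 = 54.54 N down at 1.88 m → arm 1.88 m, τ = 54.54 × 1.88 = 102.5 N·m counterclockwise.
Paint can: 2.37 × 9.81 = 23.25 N down at 3.84 m → arm 3.84 m, τ = 23.25 × 3.84 = 89.28 N·m counterclockwise.
Net load moment about support B = 296.4 N·m counterclockwise.
Reaction R at support A is upward at 4.072 m, arm 4.072 m → moment R × 4.072 clockwise.
Balancing moments: R × 4.072 = 296.4, giving R = 72.8 N.

R_A ≈ 72.8 N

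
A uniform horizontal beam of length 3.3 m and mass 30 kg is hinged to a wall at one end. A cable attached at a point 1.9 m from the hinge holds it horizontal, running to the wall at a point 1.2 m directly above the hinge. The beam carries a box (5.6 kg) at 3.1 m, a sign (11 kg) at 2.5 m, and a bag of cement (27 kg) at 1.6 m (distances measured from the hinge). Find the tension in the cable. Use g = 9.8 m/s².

T ≈ 1330 N

Take moments about the hinge.
Beam weight: 30 × 9.8 = 294 N down at 1.65 m → arm 1.65 m, τ = 294 × 1.65 = 485.1 N·m clockwise.
Box: 5.6 × 9.8 = 54.88 N down at 3.1 m → arm 3.1 m, τ = 54.88 × 3.1 = 170.1 N·m clockwise.
Sign: 11 × 9.8 = 107.8 N down at 2.5 m → arm 2.5 m, τ = 107.8 × 2.5 = 269.5 N·m clockwise.
Bag of cement: 27 × 9.8 = 264.6 N down at 1.6 m → arm 1.6 m, τ = 264.6 × 1.6 = 423.4 N·m clockwise.
Total clockwise load moment = 1348 N·m.
The cable tension T acts at 1.9 m; only its component perpendicular to the beam, T sinθ, produces torque. sinθ = h/√(h²+d²) = 1.2/√(1.2²+1.9²) = 0.534.
Στ = 0 ⇒ T × 1.9 × 0.534 = 1348 ⇒ T = 1348 / 1.015 = 1330 N.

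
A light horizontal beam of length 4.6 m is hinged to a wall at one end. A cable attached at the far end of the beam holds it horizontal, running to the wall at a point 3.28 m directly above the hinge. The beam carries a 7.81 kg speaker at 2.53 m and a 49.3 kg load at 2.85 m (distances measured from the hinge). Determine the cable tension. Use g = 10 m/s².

Sum moments about the hinge (the unknown hinge reaction has zero arm there).
Speaker: 7.81 × 10 = 78.1 N down at 2.53 m → arm 2.53 m, τ = 78.1 × 2.53 = 197.6 N·m clockwise.
Load: 49.3 × 10 = 493 N down at 2.85 m → arm 2.85 m, τ = 493 × 2.85 = 1405 N·m clockwise.
Total clockwise load moment = 1603 N·m.
The cable tension T acts at 4.6 m; only its component perpendicular to the beam, T sinθ, produces torque. sinθ = h/√(h²+d²) = 3.28/√(3.28²+4.6²) = 0.5806.
Setting net torque to zero: T × 4.6 × 0.5806 = 1603 → T = 1603 / 2.671 = 600 N.

T ≈ 600 N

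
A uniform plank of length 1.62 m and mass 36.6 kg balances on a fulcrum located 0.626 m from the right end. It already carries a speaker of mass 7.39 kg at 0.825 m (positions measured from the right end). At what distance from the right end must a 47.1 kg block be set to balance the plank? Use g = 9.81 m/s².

x ≈ 0.452 m from the right end

Taking torques about the fulcrum (at 0.626 m from the right end):
Beam weight: 36.6 × 9.81 = 359 N down at 0.81 m → arm 0.184 m, τ = 359 × 0.184 = 66.06 N·m counterclockwise.
Speaker: 7.39 × 9.81 = 72.5 N down at 0.825 m → arm 0.199 m, τ = 72.5 × 0.199 = 14.43 N·m counterclockwise.
Net moment of existing loads = 80.49 N·m counterclockwise.
The block weighs 47.1 × 9.81 = 462.1 N and must supply an equal clockwise moment, so its lever arm about the fulcrum is 80.49 / 462.1 = 0.174 m.
That puts it at 0.626 − 0.174 = 0.452 m from the right end.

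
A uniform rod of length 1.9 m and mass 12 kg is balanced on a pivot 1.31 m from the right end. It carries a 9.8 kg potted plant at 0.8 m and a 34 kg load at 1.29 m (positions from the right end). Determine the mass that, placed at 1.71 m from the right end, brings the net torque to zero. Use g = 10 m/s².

Choose the pivot (at 1.31 m from the right end) as the axis so the support reaction has zero arm there.
Beam weight: 12 × 10 = 120 N down at 0.95 m → arm 0.36 m, τ = 120 × 0.36 = 43.2 N·m clockwise.
Potted plant: 9.8 × 10 = 98 N down at 0.8 m → arm 0.51 m, τ = 98 × 0.51 = 49.98 N·m clockwise.
Load: 34 × 10 = 340 N down at 1.29 m → arm 0.02 m, τ = 340 × 0.02 = 6.8 N·m clockwise.
Net moment of known loads = 99.98 N·m clockwise.
An unknown mass m at 1.71 m has arm 0.4 m; its moment is m·g·0.4 counterclockwise.
For rotational equilibrium, m × 10 × 0.4 = 99.98, so m = 99.98 / (10 × 0.4) = 25 kg.

m ≈ 25 kg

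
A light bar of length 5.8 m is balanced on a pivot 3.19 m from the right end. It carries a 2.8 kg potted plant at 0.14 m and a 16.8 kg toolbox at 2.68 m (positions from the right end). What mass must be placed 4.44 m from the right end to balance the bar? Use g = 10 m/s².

Choose the pivot (at 3.19 m from the right end) as the axis so the support reaction has zero arm there.
Potted plant: 2.8 × 10 = 28 N down at 0.14 m → arm 3.05 m, τ = 28 × 3.05 = 85.4 N·m clockwise.
Toolbox: 16.8 × 10 = 168 N down at 2.68 m → arm 0.51 m, τ = 168 × 0.51 = 85.68 N·m clockwise.
Net moment of known loads = 171.1 N·m clockwise.
An unknown mass m at 4.44 m has arm 1.25 m; its moment is m·g·1.25 counterclockwise.
For rotational equilibrium, m × 10 × 1.25 = 171.1, so m = 171.1 / (10 × 1.25) = 13.7 kg.

m ≈ 13.7 kg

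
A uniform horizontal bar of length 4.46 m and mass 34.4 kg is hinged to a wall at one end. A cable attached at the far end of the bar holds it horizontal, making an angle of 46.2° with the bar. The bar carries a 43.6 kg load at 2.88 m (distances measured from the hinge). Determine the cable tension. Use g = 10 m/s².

Taking torques about the hinge:
Beam weight: 34.4 × 10 = 344 N down at 2.23 m → arm 2.23 m, τ = 344 × 2.23 = 767.1 N·m clockwise.
Load: 43.6 × 10 = 436 N down at 2.88 m → arm 2.88 m, τ = 436 × 2.88 = 1256 N·m clockwise.
Total clockwise load moment = 2023 N·m.
The cable tension T acts at 4.46 m; only its component perpendicular to the bar, T sinθ, produces torque. sin 46.2° = 0.7218.
Setting net torque to zero: T × 4.46 × 0.7218 = 2023 → T = 2023 / 3.219 = 628 N.

T ≈ 628 N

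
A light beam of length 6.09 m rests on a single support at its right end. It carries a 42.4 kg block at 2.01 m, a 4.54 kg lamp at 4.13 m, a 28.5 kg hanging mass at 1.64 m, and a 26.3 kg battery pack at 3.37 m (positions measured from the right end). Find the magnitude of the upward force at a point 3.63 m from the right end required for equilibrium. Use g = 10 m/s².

Take moments about the right end.
Block: 42.4 × 10 = 424 N down at 2.01 m → arm 2.01 m, τ = 424 × 2.01 = 852.2 N·m counterclockwise.
Lamp: 4.54 × 10 = 45.4 N down at 4.13 m → arm 4.13 m, τ = 45.4 × 4.13 = 187.5 N·m counterclockwise.
Hanging mass: 28.5 × 10 = 285 N down at 1.64 m → arm 1.64 m, τ = 285 × 1.64 = 467.4 N·m counterclockwise.
Battery pack: 26.3 × 10 = 263 N down at 3.37 m → arm 3.37 m, τ = 263 × 3.37 = 886.3 N·m counterclockwise.
Net moment of the loads = 2393 N·m counterclockwise.
The upward force F acts at a point 3.63 m from the right end, arm 3.63 m, giving F × 3.63 clockwise.
Setting net torque to zero: F × 3.63 = 2393 → F = 2393 / 3.63 = 659 N.

F ≈ 659 N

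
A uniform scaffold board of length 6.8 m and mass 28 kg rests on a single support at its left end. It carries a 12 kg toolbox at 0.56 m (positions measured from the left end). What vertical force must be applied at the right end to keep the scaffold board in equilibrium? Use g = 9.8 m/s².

F ≈ 147 N

About the left end:
Beam weight: 28 × 9.8 = 274.4 N down at 3.4 m → arm 3.4 m, τ = 274.4 × 3.4 = 933 N·m clockwise.
Toolbox: 12 × 9.8 = 117.6 N down at 0.56 m → arm 0.56 m, τ = 117.6 × 0.56 = 65.86 N·m clockwise.
Net moment of the loads = 998.9 N·m clockwise.
The upward force F acts at the right end, arm 6.8 m, giving F × 6.8 counterclockwise.
For rotational equilibrium, F × 6.8 = 998.9, so F = 998.9 / 6.8 = 147 N.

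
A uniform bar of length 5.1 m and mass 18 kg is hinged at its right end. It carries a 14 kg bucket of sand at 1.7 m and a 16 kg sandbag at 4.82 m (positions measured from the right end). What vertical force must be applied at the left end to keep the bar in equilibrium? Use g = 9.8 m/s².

F ≈ 282 N

Taking torques about the right end:
Beam weight: 18 × 9.8 = 176.4 N down at 2.55 m → arm 2.55 m, τ = 176.4 × 2.55 = 449.8 N·m counterclockwise.
Bucket of sand: 14 × 9.8 = 137.2 N down at 1.7 m → arm 1.7 m, τ = 137.2 × 1.7 = 233.2 N·m counterclockwise.
Sandbag: 16 × 9.8 = 156.8 N down at 4.82 m → arm 4.82 m, τ = 156.8 × 4.82 = 755.8 N·m counterclockwise.
Net moment of the loads = 1439 N·m counterclockwise.
The upward force F acts at the left end, arm 5.1 m, giving F × 5.1 clockwise.
Setting net torque to zero: F × 5.1 = 1439 → F = 1439 / 5.1 = 282 N.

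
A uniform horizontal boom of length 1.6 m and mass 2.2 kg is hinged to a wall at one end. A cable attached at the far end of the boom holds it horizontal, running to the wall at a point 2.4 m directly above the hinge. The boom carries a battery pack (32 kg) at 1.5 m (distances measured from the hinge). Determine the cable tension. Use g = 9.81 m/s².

Sum moments about the hinge (the unknown hinge reaction has zero arm there).
Beam weight: 2.2 × 9.81 = 21.58 N down at 0.8 m → arm 0.8 m, τ = 21.58 × 0.8 = 17.26 N·m clockwise.
Battery pack: 32 × 9.81 = 313.9 N down at 1.5 m → arm 1.5 m, τ = 313.9 × 1.5 = 470.8 N·m clockwise.
Total clockwise load moment = 488.1 N·m.
The cable tension T acts at 1.6 m; only its component perpendicular to the boom, T sinθ, produces torque. sinθ = h/√(h²+d²) = 2.4/√(2.4²+1.6²) = 0.8321.
Στ = 0 ⇒ T × 1.6 × 0.8321 = 488.1 ⇒ T = 488.1 / 1.331 = 367 N.

T ≈ 367 N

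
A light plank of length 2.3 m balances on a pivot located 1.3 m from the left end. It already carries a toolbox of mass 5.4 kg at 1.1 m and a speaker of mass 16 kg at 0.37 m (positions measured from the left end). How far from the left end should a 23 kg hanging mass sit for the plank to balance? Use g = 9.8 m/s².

Sum moments about the pivot (at 1.3 m from the left end) (the support reaction has zero arm there).
Toolbox: 5.4 × 9.8 = 52.92 N down at 1.1 m → arm 0.2 m, τ = 52.92 × 0.2 = 10.58 N·m counterclockwise.
Speaker: 16 × 9.8 = 156.8 N down at 0.37 m → arm 0.93 m, τ = 156.8 × 0.93 = 145.8 N·m counterclockwise.
Net moment of existing loads = 156.4 N·m counterclockwise.
The hanging mass weighs 23 × 9.8 = 225.4 N and must supply an equal clockwise moment, so its lever arm about the pivot is 156.4 / 225.4 = 0.694 m.
That puts it at 1.3 + 0.694 = 1.99 m from the left end.

x ≈ 1.99 m from the left end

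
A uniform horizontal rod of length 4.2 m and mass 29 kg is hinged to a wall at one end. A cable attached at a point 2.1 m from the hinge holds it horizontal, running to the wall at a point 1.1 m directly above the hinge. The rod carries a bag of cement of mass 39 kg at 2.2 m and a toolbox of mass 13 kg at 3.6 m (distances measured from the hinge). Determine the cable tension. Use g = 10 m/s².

Sum moments about the hinge (the unknown hinge reaction has zero arm there).
Beam weight: 29 × 10 = 290 N down at 2.1 m → arm 2.1 m, τ = 290 × 2.1 = 609 N·m clockwise.
Bag of cement: 39 × 10 = 390 N down at 2.2 m → arm 2.2 m, τ = 390 × 2.2 = 858 N·m clockwise.
Toolbox: 13 × 10 = 130 N down at 3.6 m → arm 3.6 m, τ = 130 × 3.6 = 468 N·m clockwise.
Total clockwise load moment = 1935 N·m.
The cable tension T acts at 2.1 m; only its component perpendicular to the rod, T sinθ, produces torque. sinθ = h/√(h²+d²) = 1.1/√(1.1²+2.1²) = 0.464.
Balancing moments: T × 2.1 × 0.464 = 1935, giving T = 1935 / 0.9744 = 1990 N.

T ≈ 1990 N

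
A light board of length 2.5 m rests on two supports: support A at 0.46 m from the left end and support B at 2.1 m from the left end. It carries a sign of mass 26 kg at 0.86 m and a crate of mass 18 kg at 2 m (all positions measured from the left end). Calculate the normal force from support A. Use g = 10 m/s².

R_A ≈ 208 N

Taking torques about support B:
Sign: 26 × 10 = 260 N down at 0.86 m → arm 1.24 m, τ = 260 × 1.24 = 322.4 N·m counterclockwise.
Crate: 18 × 10 = 180 N down at 2 m → arm 0.1 m, τ = 180 × 0.1 = 18 N·m counterclockwise.
Net load moment about support B = 340.4 N·m counterclockwise.
Reaction R at support A is upward at 0.46 m, arm 1.64 m → moment R × 1.64 clockwise.
For rotational equilibrium, R × 1.64 = 340.4, so R = 208 N.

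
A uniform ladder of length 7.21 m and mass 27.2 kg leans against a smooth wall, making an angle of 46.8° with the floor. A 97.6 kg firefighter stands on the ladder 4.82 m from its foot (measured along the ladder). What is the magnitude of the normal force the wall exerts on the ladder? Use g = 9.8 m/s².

N_wall ≈ 726 N

About the foot of the ladder:
Ladder weight 27.2×9.8 = 266.6 N acts at 3.605 m along the ladder; its horizontal arm is 3.605·cos46.8° = 2.468 m → τ = 658 N·m clockwise.
Firefighter: 97.6×9.8 = 956.5 N at 4.82 m → arm 3.3 m → τ = 3156 N·m clockwise.
Wall normal N acts horizontally at the top; its moment arm is the height L sinθ = 7.21·sin46.8° = 5.256 m, counterclockwise.
For rotational equilibrium, N × 5.256 = 3814, so N = 726 N.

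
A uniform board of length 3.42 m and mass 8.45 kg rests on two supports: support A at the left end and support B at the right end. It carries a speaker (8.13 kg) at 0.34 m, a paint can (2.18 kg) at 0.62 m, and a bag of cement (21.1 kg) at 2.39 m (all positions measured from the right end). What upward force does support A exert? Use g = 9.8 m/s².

Choose support B as the axis so its reaction then has zero moment arm.
Beam weight: 8.45 × 9.8 = 82.81 N down at 1.71 m → arm 1.71 m, τ = 82.81 × 1.71 = 141.6 N·m counterclockwise.
Speaker: 8.13 × 9.8 = 79.67 N down at 0.34 m → arm 0.34 m, τ = 79.67 × 0.34 = 27.09 N·m counterclockwise.
Paint can: 2.18 × 9.8 = 21.36 N down at 0.62 m → arm 0.62 m, τ = 21.36 × 0.62 = 13.24 N·m counterclockwise.
Bag of cement: 21.1 × 9.8 = 206.8 N down at 2.39 m → arm 2.39 m, τ = 206.8 × 2.39 = 494.3 N·m counterclockwise.
Net load moment about support B = 676.2 N·m counterclockwise.
Reaction R at support A is upward at 3.42 m, arm 3.42 m → moment R × 3.42 clockwise.
For rotational equilibrium, R × 3.42 = 676.2, so R = 198 N.

R_A ≈ 198 N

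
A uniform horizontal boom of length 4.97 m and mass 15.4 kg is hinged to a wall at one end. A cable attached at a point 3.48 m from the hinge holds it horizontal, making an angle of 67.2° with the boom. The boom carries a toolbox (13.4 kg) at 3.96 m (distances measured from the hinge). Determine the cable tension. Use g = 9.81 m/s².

T ≈ 279 N

About the hinge:
Beam weight: 15.4 × 9.81 = 151.1 N down at 2.485 m → arm 2.485 m, τ = 151.1 × 2.485 = 375.5 N·m clockwise.
Toolbox: 13.4 × 9.81 = 131.5 N down at 3.96 m → arm 3.96 m, τ = 131.5 × 3.96 = 520.7 N·m clockwise.
Total clockwise load moment = 896.2 N·m.
The cable tension T acts at 3.48 m; only its component perpendicular to the boom, T sinθ, produces torque. sin 67.2° = 0.9219.
For rotational equilibrium, T × 3.48 × 0.9219 = 896.2, so T = 896.2 / 3.208 = 279 N.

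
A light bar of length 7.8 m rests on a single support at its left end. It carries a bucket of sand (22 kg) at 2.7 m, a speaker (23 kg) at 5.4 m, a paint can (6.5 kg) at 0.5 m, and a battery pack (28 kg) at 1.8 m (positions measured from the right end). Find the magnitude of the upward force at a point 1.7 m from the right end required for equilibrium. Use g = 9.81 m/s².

F ≈ 616 N

Choose the left end as the axis so the unknown pivot reaction has zero arm there.
Bucket of sand: 22 × 9.81 = 215.8 N down at 2.7 m → arm 5.1 m, τ = 215.8 × 5.1 = 1101 N·m clockwise.
Speaker: 23 × 9.81 = 225.6 N down at 5.4 m → arm 2.4 m, τ = 225.6 × 2.4 = 541.4 N·m clockwise.
Paint can: 6.5 × 9.81 = 63.77 N down at 0.5 m → arm 7.3 m, τ = 63.77 × 7.3 = 465.5 N·m clockwise.
Battery pack: 28 × 9.81 = 274.7 N down at 1.8 m → arm 6 m, τ = 274.7 × 6 = 1648 N·m clockwise.
Net moment of the loads = 3756 N·m clockwise.
The upward force F acts at a point 1.7 m from the right end, arm 6.1 m, giving F × 6.1 counterclockwise.
Setting net torque to zero: F × 6.1 = 3756 → F = 3756 / 6.1 = 616 N.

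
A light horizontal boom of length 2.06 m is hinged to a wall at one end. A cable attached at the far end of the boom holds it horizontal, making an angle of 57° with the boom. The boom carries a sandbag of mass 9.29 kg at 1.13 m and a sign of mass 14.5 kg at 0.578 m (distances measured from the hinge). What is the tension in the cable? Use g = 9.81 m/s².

T ≈ 107 N

Sum moments about the hinge (the unknown hinge reaction has zero arm there).
Sandbag: 9.29 × 9.81 = 91.13 N down at 1.13 m → arm 1.13 m, τ = 91.13 × 1.13 = 103 N·m clockwise.
Sign: 14.5 × 9.81 = 142.2 N down at 0.578 m → arm 0.578 m, τ = 142.2 × 0.578 = 82.19 N·m clockwise.
Total clockwise load moment = 185.2 N·m.
The cable tension T acts at 2.06 m; only its component perpendicular to the boom, T sinθ, produces torque. sin 57° = 0.8387.
Στ = 0 ⇒ T × 2.06 × 0.8387 = 185.2 ⇒ T = 185.2 / 1.728 = 107 N.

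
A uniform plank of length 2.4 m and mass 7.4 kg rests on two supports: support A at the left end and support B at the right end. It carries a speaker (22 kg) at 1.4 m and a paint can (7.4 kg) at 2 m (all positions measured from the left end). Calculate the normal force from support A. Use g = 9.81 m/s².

Taking torques about support B:
Beam weight: 7.4 × 9.81 = 72.59 N down at 1.2 m → arm 1.2 m, τ = 72.59 × 1.2 = 87.11 N·m counterclockwise.
Speaker: 22 × 9.81 = 215.8 N down at 1.4 m → arm 1 m, τ = 215.8 × 1 = 215.8 N·m counterclockwise.
Paint can: 7.4 × 9.81 = 72.59 N down at 2 m → arm 0.4 m, τ = 72.59 × 0.4 = 29.04 N·m counterclockwise.
Net load moment about support B = 332 N·m counterclockwise.
Reaction R at support A is upward at 0 m, arm 2.4 m → moment R × 2.4 clockwise.
Balancing moments: R × 2.4 = 332, giving R = 138 N.

R_A ≈ 138 N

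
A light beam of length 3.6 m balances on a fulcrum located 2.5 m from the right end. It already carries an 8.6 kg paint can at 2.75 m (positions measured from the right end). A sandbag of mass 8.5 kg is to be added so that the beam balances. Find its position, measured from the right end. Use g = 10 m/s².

About the fulcrum (at 2.5 m from the right end):
Paint can: 8.6 × 10 = 86 N down at 2.75 m → arm 0.25 m, τ = 86 × 0.25 = 21.5 N·m counterclockwise.
Net moment of existing loads = 21.5 N·m counterclockwise.
The sandbag weighs 8.5 × 10 = 85 N and must supply an equal clockwise moment, so its lever arm about the fulcrum is 21.5 / 85 = 0.253 m.
That puts it at 2.5 − 0.253 = 2.25 m from the right end.

x ≈ 2.25 m from the right end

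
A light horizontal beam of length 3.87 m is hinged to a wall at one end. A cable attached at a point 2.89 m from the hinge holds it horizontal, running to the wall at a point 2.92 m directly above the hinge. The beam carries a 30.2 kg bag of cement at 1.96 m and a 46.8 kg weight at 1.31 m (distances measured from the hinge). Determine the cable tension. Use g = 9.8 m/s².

T ≈ 575 N

About the hinge:
Bag of cement: 30.2 × 9.8 = 296 N down at 1.96 m → arm 1.96 m, τ = 296 × 1.96 = 580.2 N·m clockwise.
Weight: 46.8 × 9.8 = 458.6 N down at 1.31 m → arm 1.31 m, τ = 458.6 × 1.31 = 600.8 N·m clockwise.
Total clockwise load moment = 1181 N·m.
The cable tension T acts at 2.89 m; only its component perpendicular to the beam, T sinθ, produces torque. sinθ = h/√(h²+d²) = 2.92/√(2.92²+2.89²) = 0.7107.
Balancing moments: T × 2.89 × 0.7107 = 1181, giving T = 1181 / 2.054 = 575 N.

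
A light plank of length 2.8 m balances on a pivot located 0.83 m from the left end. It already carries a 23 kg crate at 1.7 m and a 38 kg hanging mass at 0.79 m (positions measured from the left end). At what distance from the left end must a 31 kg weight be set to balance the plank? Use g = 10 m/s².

x ≈ 0.234 m from the left end

Choose the pivot (at 0.83 m from the left end) as the axis so the support reaction has zero arm there.
Crate: 23 × 10 = 230 N down at 1.7 m → arm 0.87 m, τ = 230 × 0.87 = 200.1 N·m clockwise.
Hanging mass: 38 × 10 = 380 N down at 0.79 m → arm 0.04 m, τ = 380 × 0.04 = 15.2 N·m counterclockwise.
Net moment of existing loads = 184.9 N·m clockwise.
The weight weighs 31 × 10 = 310 N and must supply an equal counterclockwise moment, so its lever arm about the pivot is 184.9 / 310 = 0.596 m.
That puts it at 0.83 − 0.596 = 0.234 m from the left end.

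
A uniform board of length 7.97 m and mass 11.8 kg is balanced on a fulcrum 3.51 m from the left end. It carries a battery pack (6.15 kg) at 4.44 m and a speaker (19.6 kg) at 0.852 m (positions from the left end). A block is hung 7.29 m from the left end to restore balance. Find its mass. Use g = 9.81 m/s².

m ≈ 10.8 kg

Taking torques about the fulcrum (at 3.51 m from the left end):
Beam weight: 11.8 × 9.81 = 115.8 N down at 3.985 m → arm 0.475 m, τ = 115.8 × 0.475 = 55 N·m clockwise.
Battery pack: 6.15 × 9.81 = 60.33 N down at 4.44 m → arm 0.93 m, τ = 60.33 × 0.93 = 56.11 N·m clockwise.
Speaker: 19.6 × 9.81 = 192.3 N down at 0.852 m → arm 2.658 m, τ = 192.3 × 2.658 = 511.1 N·m counterclockwise.
Net moment of known loads = 400 N·m counterclockwise.
An unknown mass m at 7.29 m has arm 3.78 m; its moment is m·g·3.78 clockwise.
Setting net torque to zero: m × 9.81 × 3.78 = 400 → m = 400 / (9.81 × 3.78) = 10.8 kg.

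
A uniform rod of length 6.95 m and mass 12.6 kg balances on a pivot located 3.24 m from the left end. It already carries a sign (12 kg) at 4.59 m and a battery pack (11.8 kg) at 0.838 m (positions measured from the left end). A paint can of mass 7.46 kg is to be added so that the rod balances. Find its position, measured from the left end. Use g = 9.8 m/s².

x ≈ 4.47 m from the left end

Sum moments about the pivot (at 3.24 m from the left end) (the support reaction has zero arm there).
Beam weight: 12.6 × 9.8 = 123.5 N down at 3.475 m → arm 0.235 m, τ = 123.5 × 0.235 = 29.02 N·m clockwise.
Sign: 12 × 9.8 = 117.6 N down at 4.59 m → arm 1.35 m, τ = 117.6 × 1.35 = 158.8 N·m clockwise.
Battery pack: 11.8 × 9.8 = 115.6 N down at 0.838 m → arm 2.402 m, τ = 115.6 × 2.402 = 277.7 N·m counterclockwise.
Net moment of existing loads = 89.88 N·m counterclockwise.
The paint can weighs 7.46 × 9.8 = 73.11 N and must supply an equal clockwise moment, so its lever arm about the pivot is 89.88 / 73.11 = 1.23 m.
That puts it at 3.24 + 1.23 = 4.47 m from the left end.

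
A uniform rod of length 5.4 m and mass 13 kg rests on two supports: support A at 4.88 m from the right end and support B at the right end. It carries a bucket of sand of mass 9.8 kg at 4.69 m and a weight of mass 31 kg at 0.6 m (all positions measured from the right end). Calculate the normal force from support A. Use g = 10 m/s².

R_A ≈ 204 N

Sum moments about support B (its reaction then has zero moment arm).
Beam weight: 13 × 10 = 130 N down at 2.7 m → arm 2.7 m, τ = 130 × 2.7 = 351 N·m counterclockwise.
Bucket of sand: 9.8 × 10 = 98 N down at 4.69 m → arm 4.69 m, τ = 98 × 4.69 = 459.6 N·m counterclockwise.
Weight: 31 × 10 = 310 N down at 0.6 m → arm 0.6 m, τ = 310 × 0.6 = 186 N·m counterclockwise.
Net load moment about support B = 996.6 N·m counterclockwise.
Reaction R at support A is upward at 4.88 m, arm 4.88 m → moment R × 4.88 clockwise.
Στ = 0 ⇒ R × 4.88 = 996.6 ⇒ R = 204 N.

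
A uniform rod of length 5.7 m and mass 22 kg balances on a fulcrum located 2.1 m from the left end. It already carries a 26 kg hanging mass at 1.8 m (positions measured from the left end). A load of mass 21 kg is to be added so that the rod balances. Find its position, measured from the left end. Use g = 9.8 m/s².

x ≈ 1.69 m from the left end

Taking torques about the fulcrum (at 2.1 m from the left end):
Beam weight: 22 × 9.8 = 215.6 N down at 2.85 m → arm 0.75 m, τ = 215.6 × 0.75 = 161.7 N·m clockwise.
Hanging mass: 26 × 9.8 = 254.8 N down at 1.8 m → arm 0.3 m, τ = 254.8 × 0.3 = 76.44 N·m counterclockwise.
Net moment of existing loads = 85.26 N·m clockwise.
The load weighs 21 × 9.8 = 205.8 N and must supply an equal counterclockwise moment, so its lever arm about the fulcrum is 85.26 / 205.8 = 0.414 m.
That puts it at 2.1 − 0.414 = 1.69 m from the left end.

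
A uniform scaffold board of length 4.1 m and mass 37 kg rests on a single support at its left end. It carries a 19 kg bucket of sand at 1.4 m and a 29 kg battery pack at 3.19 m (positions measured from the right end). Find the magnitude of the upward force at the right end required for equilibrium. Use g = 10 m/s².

F ≈ 374 N

About the left end:
Beam weight: 37 × 10 = 370 N down at 2.05 m → arm 2.05 m, τ = 370 × 2.05 = 758.5 N·m clockwise.
Bucket of sand: 19 × 10 = 190 N down at 1.4 m → arm 2.7 m, τ = 190 × 2.7 = 513 N·m clockwise.
Battery pack: 29 × 10 = 290 N down at 3.19 m → arm 0.91 m, τ = 290 × 0.91 = 263.9 N·m clockwise.
Net moment of the loads = 1535 N·m clockwise.
The upward force F acts at the right end, arm 4.1 m, giving F × 4.1 counterclockwise.
Setting net torque to zero: F × 4.1 = 1535 → F = 1535 / 4.1 = 374 N.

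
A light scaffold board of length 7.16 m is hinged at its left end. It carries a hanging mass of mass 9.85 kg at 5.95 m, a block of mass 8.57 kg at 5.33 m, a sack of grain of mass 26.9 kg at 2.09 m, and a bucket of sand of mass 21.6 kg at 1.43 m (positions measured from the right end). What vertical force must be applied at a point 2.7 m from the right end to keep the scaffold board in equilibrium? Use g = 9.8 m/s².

F ≈ 632 N

About the left end:
Hanging mass: 9.85 × 9.8 = 96.53 N down at 5.95 m → arm 1.21 m, τ = 96.53 × 1.21 = 116.8 N·m clockwise.
Block: 8.57 × 9.8 = 83.99 N down at 5.33 m → arm 1.83 m, τ = 83.99 × 1.83 = 153.7 N·m clockwise.
Sack of grain: 26.9 × 9.8 = 263.6 N down at 2.09 m → arm 5.07 m, τ = 263.6 × 5.07 = 1336 N·m clockwise.
Bucket of sand: 21.6 × 9.8 = 211.7 N down at 1.43 m → arm 5.73 m, τ = 211.7 × 5.73 = 1213 N·m clockwise.
Net moment of the loads = 2820 N·m clockwise.
The upward force F acts at a point 2.7 m from the right end, arm 4.46 m, giving F × 4.46 counterclockwise.
Στ = 0 ⇒ F × 4.46 = 2820 ⇒ F = 2820 / 4.46 = 632 N.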